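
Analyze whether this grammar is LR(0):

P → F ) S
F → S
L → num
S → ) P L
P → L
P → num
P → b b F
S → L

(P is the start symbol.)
Augment with P' → P and build the canonical LR(0) collection (I0 = CLOSURE({[P' → . P]}), then GOTO on every symbol after a dot until no new states appear). It has 16 states:
  I0: { [F → . S], [L → . num], [P → . F ) S], [P → . L], [P → . b b F], [P → . num], [P' → . P], [S → . ) P L], [S → . L] }  — shift
  I1: { [F → . S], [L → . num], [P → . F ) S], [P → . L], [P → . b b F], [P → . num], [S → ) . P L], [S → . ) P L], [S → . L] }  — shift
  I2: { [P → F . ) S] }  — shift
  I3: { [P → L .], [S → L .] }  — 2 reduces
  I4: { [P' → P .] }  — accept
  I5: { [F → S .] }  — reduce
  I6: { [P → b . b F] }  — shift
  I7: { [L → num .], [P → num .] }  — 2 reduces
  I8: { [F → . S], [L → . num], [P → b b . F], [S → . ) P L], [S → . L] }  — shift
  I9: { [P → b b F .] }  — reduce
  I10: { [S → L .] }  — reduce
  I11: { [L → num .] }  — reduce
  I12: { [L → . num], [P → F ) . S], [S → . ) P L], [S → . L] }  — shift
  I13: { [P → F ) S .] }  — reduce
  I14: { [L → . num], [S → ) P . L] }  — shift
  I15: { [S → ) P L .] }  — reduce

Conflict in state I3:
  Reduce-reduce conflict: [P → L .] and [S → L .]
So the grammar is NOT LR(0).

Answer: No. Reduce-reduce conflict: [P → L .] and [S → L .]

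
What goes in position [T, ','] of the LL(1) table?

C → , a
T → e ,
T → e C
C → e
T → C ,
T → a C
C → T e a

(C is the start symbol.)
T → C ,

To find M[T, ','], we find productions for T where ',' is in the predict set (PREDICT(N → α) = (FIRST(α) \ {ε}) ∪ (FOLLOW(N) if α ⇒* ε)).

Relevant sets:
  FIRST(C) = { ',', 'a', 'e' }

T → e ,: PREDICT = { 'e' }
T → e C: PREDICT = { 'e' }
T → C ,: PREDICT = { ',', 'a', 'e' }
  ',' is in predict set, so this production goes in M[T, ',']
T → a C: PREDICT = { 'a' }

M[T, ','] = T → C ,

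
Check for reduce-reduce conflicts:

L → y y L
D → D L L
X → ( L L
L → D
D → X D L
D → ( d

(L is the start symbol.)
No reduce-reduce conflicts

Augment with L' → L and build the canonical LR(0) collection (I0 = CLOSURE({[L' → . L]}), then GOTO on every symbol after a dot until no new states appear). It has 15 states:
  I0: { [D → . ( d], [D → . D L L], [D → . X D L], [L → . D], [L → . y y L], [L' → . L], [X → . ( L L] }  — shift
  I1: { [D → ( . d], [D → . ( d], [D → . D L L], [D → . X D L], [L → . D], [L → . y y L], [X → ( . L L], [X → . ( L L] }  — shift
  I2: { [D → . ( d], [D → . D L L], [D → . X D L], [D → D . L L], [L → . D], [L → . y y L], [L → D .], [X → . ( L L] }  — shift, reduce
  I3: { [L' → L .] }  — accept
  I4: { [D → . ( d], [D → . D L L], [D → . X D L], [D → X . D L], [X → . ( L L] }  — shift
  I5: { [L → y . y L] }  — shift
  I6: { [D → . ( d], [D → . D L L], [D → . X D L], [L → . D], [L → . y y L], [L → y y . L], [X → . ( L L] }  — shift
  I7: { [L → y y L .] }  — reduce
  I8: { [D → . ( d], [D → . D L L], [D → . X D L], [D → D . L L], [D → X D . L], [L → . D], [L → . y y L], [X → . ( L L] }  — shift
  I9: { [D → . ( d], [D → . D L L], [D → . X D L], [D → D L . L], [D → X D L .], [L → . D], [L → . y y L], [X → . ( L L] }  — shift, reduce
  I10: { [D → D L L .] }  — reduce
  I11: { [D → . ( d], [D → . D L L], [D → . X D L], [D → D L . L], [L → . D], [L → . y y L], [X → . ( L L] }  — shift
  I12: { [D → . ( d], [D → . D L L], [D → . X D L], [L → . D], [L → . y y L], [X → ( L . L], [X → . ( L L] }  — shift
  I13: { [D → ( d .] }  — reduce
  I14: { [X → ( L L .] }  — reduce

No state contains more than one complete item.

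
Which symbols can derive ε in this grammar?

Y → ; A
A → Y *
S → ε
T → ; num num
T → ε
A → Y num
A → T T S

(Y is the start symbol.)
ε-productions: S → ε, T → ε
So S, T are immediately nullable.
A → T T S: every symbol on the right is nullable, so A is nullable too.
No further non-terminal can be added: every production for the remaining non-terminals contains a terminal or a non-nullable non-terminal.
Nullable = { 'A', 'S', 'T' }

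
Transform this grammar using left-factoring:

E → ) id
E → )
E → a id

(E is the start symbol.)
E → ) E'
E' → id
E' → ε
E → a id

Left-factoring transforms A → αβ₁ | αβ₂ into A → αA' and A' → β₁ | β₂
(α is the longest common prefix among the alternatives). Repeat until
no nonterminal has two alternatives with a common prefix.

Round 1: E has alternatives sharing prefix ')'. Introduce E': E → ) E'
  Add: E' → id
  Add: E' → ε

No remaining common prefixes — done.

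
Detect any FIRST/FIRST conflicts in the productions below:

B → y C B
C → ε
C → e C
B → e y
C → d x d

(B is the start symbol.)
Productions for B:
  B → y C B: FIRST = { 'y' }
  B → e y: FIRST = { 'e' }
Productions for C:
  C → ε: FIRST = { ε }
  C → e C: FIRST = { 'e' }
  C → d x d: FIRST = { 'd' }

All alternatives of each non-terminal have pairwise disjoint FIRST sets.

Answer: No FIRST/FIRST conflicts.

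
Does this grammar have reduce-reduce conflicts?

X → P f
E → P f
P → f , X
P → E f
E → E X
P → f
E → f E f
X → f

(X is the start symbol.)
Yes — I4: [P → f .] vs [X → f .]; I11: [E → f E f .] vs [P → E f .]; I13: [E → P f .] vs [X → P f .]; I14: [P → E f .] vs [P → f .]

Augment with X' → X and build the canonical LR(0) collection (I0 = CLOSURE({[X' → . X]}), then GOTO on every symbol after a dot until no new states appear). It has 15 states:
  I0: { [E → . E X], [E → . P f], [E → . f E f], [P → . E f], [P → . f , X], [P → . f], [X → . P f], [X → . f], [X' → . X] }  — shift
  I1: { [E → . E X], [E → . P f], [E → . f E f], [E → E . X], [P → . E f], [P → . f , X], [P → . f], [P → E . f], [X → . P f], [X → . f] }  — shift
  I2: { [E → P . f], [X → P . f] }  — shift
  I3: { [X' → X .] }  — accept
  I4: { [E → . E X], [E → . P f], [E → . f E f], [E → f . E f], [P → . E f], [P → . f , X], [P → . f], [P → f . , X], [P → f .], [X → f .] }  — shift, 2 reduces
  I5: { [E → . E X], [E → . P f], [E → . f E f], [P → . E f], [P → . f , X], [P → . f], [P → f , . X], [X → . P f], [X → . f] }  — shift
  I6: { [E → . E X], [E → . P f], [E → . f E f], [E → E . X], [E → f E . f], [P → . E f], [P → . f , X], [P → . f], [P → E . f], [X → . P f], [X → . f] }  — shift
  I7: { [E → P . f] }  — shift
  I8: { [E → . E X], [E → . P f], [E → . f E f], [E → f . E f], [P → . E f], [P → . f , X], [P → . f], [P → f . , X], [P → f .] }  — shift, reduce
  I9: { [E → P f .] }  — reduce
  I10: { [E → E X .] }  — reduce
  I11: { [E → . E X], [E → . P f], [E → . f E f], [E → f . E f], [E → f E f .], [P → . E f], [P → . f , X], [P → . f], [P → E f .], [P → f . , X], [P → f .], [X → f .] }  — shift, 4 reduces
  I12: { [P → f , X .] }  — reduce
  I13: { [E → P f .], [X → P f .] }  — 2 reduces
  I14: { [E → . E X], [E → . P f], [E → . f E f], [E → f . E f], [P → . E f], [P → . f , X], [P → . f], [P → E f .], [P → f . , X], [P → f .], [X → f .] }  — shift, 3 reduces

I4 contains complete items [P → f .], [X → f .] — reduce-reduce conflict.
I11 contains complete items [E → f E f .], [P → E f .], [P → f .], [X → f .] — reduce-reduce conflict.
I13 contains complete items [E → P f .], [X → P f .] — reduce-reduce conflict.
I14 contains complete items [P → E f .], [P → f .], [X → f .] — reduce-reduce conflict.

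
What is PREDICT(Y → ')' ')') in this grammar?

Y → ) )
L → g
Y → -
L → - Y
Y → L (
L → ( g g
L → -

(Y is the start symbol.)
{ ')' }

PREDICT(Y → ')' ')') = (FIRST(RHS) \ {ε}) ∪ (FOLLOW(Y) if ε ∈ FIRST(RHS), i.e. RHS ⇒* ε)
FIRST(')' ')') = { ')' }
ε ∉ FIRST(')' ')'), so FOLLOW(Y) is not added.
PREDICT(Y → ')' ')') = { ')' }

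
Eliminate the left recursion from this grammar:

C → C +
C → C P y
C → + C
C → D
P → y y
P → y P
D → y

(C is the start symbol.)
C is directly left-recursive. The standard transformation for
  A → A α₁ | ... | A α_m | β₁ | ... | β_n
is
  A  → β₁ A' | ... | β_n A'
  A' → α₁ A' | ... | α_m A' | ε

C → + C becomes C → + C C'
C → D becomes C → D C'
C → C + becomes C' → + C'
C → C P y becomes C' → P y C'
Add C' → ε

Productions for other non-terminals are unchanged:
  P → y y
  P → y P
  D → y

Resulting grammar:
C → + C C'
C → D C'
C' → + C'
C' → P y C'
C' → ε
P → y y
P → y P
D → y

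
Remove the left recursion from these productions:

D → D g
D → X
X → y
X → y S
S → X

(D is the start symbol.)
D is directly left-recursive. The standard transformation for
  A → A α₁ | ... | A α_m | β₁ | ... | β_n
is
  A  → β₁ A' | ... | β_n A'
  A' → α₁ A' | ... | α_m A' | ε

D → X becomes D → X D'
D → D g becomes D' → g D'
Add D' → ε

Productions for other non-terminals are unchanged:
  X → y
  X → y S
  S → X

Resulting grammar:
D → X D'
D' → g D'
D' → ε
X → y
X → y S
S → X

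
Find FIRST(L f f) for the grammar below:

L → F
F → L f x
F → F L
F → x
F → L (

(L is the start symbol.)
{ 'x' }

FIRST sets of the non-terminals involved (from the grammar, by fixed-point iteration):
  FIRST(L) = { 'x' }

To compute FIRST(L f f), process the symbols left to right:
Symbol L is a non-terminal. Add FIRST(L) \ {ε} = { 'x' }
L is not nullable (ε ∉ FIRST(L)), so stop here.
FIRST(L f f) = { 'x' }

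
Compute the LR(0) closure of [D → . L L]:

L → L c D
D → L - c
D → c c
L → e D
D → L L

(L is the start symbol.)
{ [D → . L L], [L → . L c D], [L → . e D] }

Start with: [D → . L L]
  [D → . L L] has the dot before L: add [L → . L c D], [L → . e D]
No further items can be added.

CLOSURE = { [D → . L L], [L → . L c D], [L → . e D] }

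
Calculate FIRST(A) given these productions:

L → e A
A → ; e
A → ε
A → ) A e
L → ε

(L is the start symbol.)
{ ')', ';', ε }

To compute FIRST(A), examine every production with A on the left-hand side, reading each right-hand side left to right until a non-nullable symbol is reached.

From A → ; e:
  - ';' is a terminal: add ';' and stop
From A → ε:
  - ε-production, so ε ∈ FIRST(A)
From A → ) A e:
  - ')' is a terminal: add ')' and stop

Collecting: FIRST(A) = { ')', ';', ε }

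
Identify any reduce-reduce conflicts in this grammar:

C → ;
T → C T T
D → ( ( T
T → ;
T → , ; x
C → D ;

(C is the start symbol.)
Yes — I8: [C → ; .] vs [T → ; .]

A reduce-reduce conflict occurs when an LR(0) state has two complete items [A → α .] and [B → β .] — both call for a reduction, and with no lookahead the parser cannot choose between them.

Augment with C' → C and build the canonical LR(0) collection (I0 = CLOSURE({[C' → . C]}), then GOTO on every symbol after a dot until no new states appear). It has 15 states:
  I0: { [C → . ;], [C → . D ;], [C' → . C], [D → . ( ( T] }  — shift
  I1: { [D → ( . ( T] }  — shift
  I2: { [C → ; .] }  — reduce
  I3: { [C' → C .] }  — accept
  I4: { [C → D . ;] }  — shift
  I5: { [C → D ; .] }  — reduce
  I6: { [C → . ;], [C → . D ;], [D → ( ( . T], [D → . ( ( T], [T → . , ; x], [T → . ;], [T → . C T T] }  — shift
  I7: { [T → , . ; x] }  — shift
  I8: { [C → ; .], [T → ; .] }  — 2 reduces
  I9: { [C → . ;], [C → . D ;], [D → . ( ( T], [T → . , ; x], [T → . ;], [T → . C T T], [T → C . T T] }  — shift
  I10: { [D → ( ( T .] }  — reduce
  I11: { [C → . ;], [C → . D ;], [D → . ( ( T], [T → . , ; x], [T → . ;], [T → . C T T], [T → C T . T] }  — shift
  I12: { [T → C T T .] }  — reduce
  I13: { [T → , ; . x] }  — shift
  I14: { [T → , ; x .] }  — reduce

I8 contains complete items [C → ; .], [T → ; .] — reduce-reduce conflict.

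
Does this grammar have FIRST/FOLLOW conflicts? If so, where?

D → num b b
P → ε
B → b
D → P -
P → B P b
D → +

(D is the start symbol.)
A FIRST/FOLLOW conflict occurs when a non-terminal N has a nullable alternative N → β (β ⇒* ε) and another alternative N → α with FIRST(α) ∩ FOLLOW(N) ≠ ∅: on such a lookahead the parser cannot decide between expanding α and letting N vanish via β.

Nullable non-terminals: P.
FIRST sets used below: FIRST(B) = { 'b' }

P: nullable alternative(s) P → ε; FOLLOW(P) = { '-', 'b' }
  P → ε: FIRST \ {ε} = { } — this is the only nullable alternative, skip
  P → B P b: FIRST \ {ε} = { 'b' } — overlaps FOLLOW(P) on { 'b' }: CONFLICT

B, D have no nullable alternative, so no FIRST/FOLLOW check is needed there.

So the grammar has 1 FIRST/FOLLOW conflict (marked CONFLICT above).

Answer: Yes. P → B P b with FOLLOW(P) on { 'b' }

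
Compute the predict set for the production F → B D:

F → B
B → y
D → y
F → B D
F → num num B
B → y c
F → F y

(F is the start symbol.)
PREDICT(F → B D) = (FIRST(RHS) \ {ε}) ∪ (FOLLOW(F) if ε ∈ FIRST(RHS), i.e. RHS ⇒* ε)
FIRST(B) = { 'y' }
FIRST(B D) = { 'y' }
ε ∉ FIRST(B D), so FOLLOW(F) is not added.
PREDICT(F → B D) = { 'y' }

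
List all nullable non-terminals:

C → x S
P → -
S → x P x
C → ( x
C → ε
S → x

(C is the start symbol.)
{ 'C' }

A non-terminal is nullable if it can derive ε (the empty string): either it has an ε-production, or it has a production whose right-hand side consists entirely of nullable non-terminals.

ε-productions: C → ε
So C is immediately nullable.
No further non-terminal can be added: every production for the remaining non-terminals contains a terminal or a non-nullable non-terminal.
Nullable = { 'C' }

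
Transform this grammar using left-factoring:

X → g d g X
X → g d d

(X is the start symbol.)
Left-factoring transforms A → αβ₁ | αβ₂ into A → αA' and A' → β₁ | β₂
(α is the longest common prefix among the alternatives). Repeat until
no nonterminal has two alternatives with a common prefix.

Round 1: X has alternatives sharing prefix 'g d'. Introduce X': X → g d X'
  Add: X' → g X
  Add: X' → d

No remaining common prefixes — done.

Resulting grammar:
X → g d X'
X' → g X
X' → d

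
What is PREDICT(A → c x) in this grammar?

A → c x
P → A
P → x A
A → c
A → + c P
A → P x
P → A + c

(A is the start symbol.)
{ 'c' }

PREDICT(A → c x) = (FIRST(RHS) \ {ε}) ∪ (FOLLOW(A) if ε ∈ FIRST(RHS), i.e. RHS ⇒* ε)
FIRST(c x) = { 'c' }
ε ∉ FIRST(c x), so FOLLOW(A) is not added.
PREDICT(A → c x) = { 'c' }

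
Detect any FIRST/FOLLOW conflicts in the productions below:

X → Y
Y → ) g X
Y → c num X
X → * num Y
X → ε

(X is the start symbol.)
No FIRST/FOLLOW conflicts.

Nullable non-terminals: X.
FIRST sets used below: FIRST(Y) = { ')', 'c' }

X: nullable alternative(s) X → ε; FOLLOW(X) = { $ }
  X → Y: FIRST \ {ε} = { ')', 'c' } — disjoint from FOLLOW(X)
  X → * num Y: FIRST \ {ε} = { '*' } — disjoint from FOLLOW(X)
  X → ε: FIRST \ {ε} = { } — this is the only nullable alternative, skip

Y has no nullable alternative, so no FIRST/FOLLOW check is needed there.

No FIRST/FOLLOW conflicts found.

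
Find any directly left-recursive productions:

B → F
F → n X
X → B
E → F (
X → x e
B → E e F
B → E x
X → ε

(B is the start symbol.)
No direct left recursion

B → F: starts with F
F → n X: starts with n
X → B: starts with B
E → F (: starts with F
X → x e: starts with x
B → E e F: starts with E
B → E x: starts with E
X → ε: starts with ε

No direct left recursion found.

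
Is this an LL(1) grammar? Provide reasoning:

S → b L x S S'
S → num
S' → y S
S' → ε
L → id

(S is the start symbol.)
A grammar is LL(1) if for each non-terminal N with multiple productions, the predict sets of those productions are pairwise disjoint, where PREDICT(N → α) = (FIRST(α) \ {ε}) ∪ (FOLLOW(N) if α ⇒* ε).

Relevant sets:
  FOLLOW(S') = { $, 'y' }

For S:
  PREDICT(S → b L x S S') = { 'b' }
  PREDICT(S → num) = { 'num' }
For S':
  PREDICT(S' → y S) = { 'y' }
  PREDICT(S' → ε) = { $, 'y' }
L has a single production, so nothing to check there.

Conflict found: Predict set conflict for S': { 'y' }
The grammar is NOT LL(1).

Answer: No. Predict set conflict for S': { 'y' }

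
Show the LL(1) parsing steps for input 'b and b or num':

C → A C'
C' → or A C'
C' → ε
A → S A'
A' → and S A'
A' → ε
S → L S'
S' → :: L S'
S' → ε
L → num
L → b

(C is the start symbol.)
Stack is shown with the top on the left.

Stack           Input             Action
----------------------------------------
C $             b and b or num $  output C → A C'
A C' $          b and b or num $  output A → S A'
S A' C' $       b and b or num $  output S → L S'
L S' A' C' $    b and b or num $  output L → b
b S' A' C' $    b and b or num $  match 'b'
S' A' C' $      and b or num $    output S' → ε
A' C' $         and b or num $    output A' → and S A'
and S A' C' $   and b or num $    match 'and'
S A' C' $       b or num $        output S → L S'
L S' A' C' $    b or num $        output L → b
b S' A' C' $    b or num $        match 'b'
S' A' C' $      or num $          output S' → ε
A' C' $         or num $          output A' → ε
C' $            or num $          output C' → or A C'
or A C' $       or num $          match 'or'
A C' $          num $             output A → S A'
S A' C' $       num $             output S → L S'
L S' A' C' $    num $             output L → num
num S' A' C' $  num $             match 'num'
S' A' C' $      $                 output S' → ε
A' C' $         $                 output A' → ε
C' $            $                 output C' → ε
$               $                 accept

The string is accepted.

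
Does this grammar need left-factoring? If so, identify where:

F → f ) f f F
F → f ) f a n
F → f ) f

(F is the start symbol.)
Left-factoring is needed when two productions for the same non-terminal
share a common prefix on the right-hand side.

Productions for F:
  F → f ) f f F
  F → f ) f a n
  F → f ) f

Found common prefix 'f ) f' in productions for F

Answer: Yes, F has productions with common prefix 'f ) f'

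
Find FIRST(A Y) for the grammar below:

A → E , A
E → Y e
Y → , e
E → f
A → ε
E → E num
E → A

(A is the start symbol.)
{ ',', 'f', 'num' }

FIRST sets of the non-terminals involved (from the grammar, by fixed-point iteration):
  FIRST(A) = { ',', 'f', 'num', ε }
  FIRST(Y) = { ',' }

To compute FIRST(A Y), process the symbols left to right:
Symbol A is a non-terminal. Add FIRST(A) \ {ε} = { ',', 'f', 'num' }
A is nullable (ε ∈ FIRST(A)), continue to the next symbol.
Symbol Y is a non-terminal. Add FIRST(Y) \ {ε} = { ',' }
Y is not nullable (ε ∉ FIRST(Y)), so stop here.
FIRST(A Y) = { ',', 'f', 'num' }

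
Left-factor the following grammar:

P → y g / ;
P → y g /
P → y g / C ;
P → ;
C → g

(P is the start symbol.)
P → y g / P'
P' → ;
P' → ε
P' → C ;
P → ;
C → g

Left-factoring transforms A → αβ₁ | αβ₂ into A → αA' and A' → β₁ | β₂
(α is the longest common prefix among the alternatives). Repeat until
no nonterminal has two alternatives with a common prefix.

Round 1: P has alternatives sharing prefix 'y g /'. Introduce P': P → y g / P'
  Add: P' → ;
  Add: P' → ε
  Add: P' → C ;

No remaining common prefixes — done.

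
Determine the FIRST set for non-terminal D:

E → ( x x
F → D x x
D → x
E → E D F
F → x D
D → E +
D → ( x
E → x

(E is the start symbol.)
To compute FIRST(D), examine every production with D on the left-hand side, reading each right-hand side left to right until a non-nullable symbol is reached.

FIRST sets of the other non-terminals involved (by the same procedure, iterated to a fixed point):
  FIRST(E) = { '(', 'x' }

From D → x:
  - x is a terminal: add 'x' and stop
From D → E +:
  - E is a non-terminal: add FIRST(E) \ {ε} = { '(', 'x' }
    E is not nullable, so stop
From D → ( x:
  - '(' is a terminal: add '(' and stop

Collecting: FIRST(D) = { '(', 'x' }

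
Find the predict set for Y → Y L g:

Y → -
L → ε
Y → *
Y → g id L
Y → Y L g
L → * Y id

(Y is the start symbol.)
{ '*', '-', 'g' }

PREDICT(Y → Y L g) = (FIRST(RHS) \ {ε}) ∪ (FOLLOW(Y) if ε ∈ FIRST(RHS), i.e. RHS ⇒* ε)
FIRST(Y) = { '*', '-', 'g' }
FIRST(Y L g) = { '*', '-', 'g' }
ε ∉ FIRST(Y L g), so FOLLOW(Y) is not added.
PREDICT(Y → Y L g) = { '*', '-', 'g' }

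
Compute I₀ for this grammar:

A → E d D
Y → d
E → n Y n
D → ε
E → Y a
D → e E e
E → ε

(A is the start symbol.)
{ [A → . E d D], [A' → . A], [E → . Y a], [E → . n Y n], [E → .], [Y → . d] }

First, augment the grammar with A' → A
I₀ = CLOSURE({ [A' → . A] }):
  [A' → . A] has the dot before A: add [A → . E d D]
  [A → . E d D] has the dot before E: add [E → . n Y n], [E → . Y a], [E → .]
  [E → . Y a] has the dot before Y: add [Y → . d]
No further items can be added.

I₀ = { [A → . E d D], [A' → . A], [E → . Y a], [E → . n Y n], [E → .], [Y → . d] }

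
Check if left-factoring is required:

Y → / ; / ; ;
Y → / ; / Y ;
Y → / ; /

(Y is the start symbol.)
Left-factoring is needed when two productions for the same non-terminal
share a common prefix on the right-hand side.

Productions for Y:
  Y → / ; / ; ;
  Y → / ; / Y ;
  Y → / ; /

Found common prefix '/ ; /' in productions for Y

Answer: Yes, Y has productions with common prefix '/ ; /'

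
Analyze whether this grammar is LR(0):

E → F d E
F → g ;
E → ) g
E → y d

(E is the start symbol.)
Yes, the grammar is LR(0)

Augment with E' → E and build the canonical LR(0) collection (I0 = CLOSURE({[E' → . E]}), then GOTO on every symbol after a dot until no new states appear). It has 11 states:
  I0: { [E → . ) g], [E → . F d E], [E → . y d], [E' → . E], [F → . g ;] }  — shift
  I1: { [E → ) . g] }  — shift
  I2: { [E' → E .] }  — accept
  I3: { [E → F . d E] }  — shift
  I4: { [F → g . ;] }  — shift
  I5: { [E → y . d] }  — shift
  I6: { [E → y d .] }  — reduce
  I7: { [F → g ; .] }  — reduce
  I8: { [E → . ) g], [E → . F d E], [E → . y d], [E → F d . E], [F → . g ;] }  — shift
  I9: { [E → F d E .] }  — reduce
  I10: { [E → ) g .] }  — reduce

Every state is either a pure shift/goto state or contains exactly one complete item and nothing to shift — no conflicts. The grammar is LR(0).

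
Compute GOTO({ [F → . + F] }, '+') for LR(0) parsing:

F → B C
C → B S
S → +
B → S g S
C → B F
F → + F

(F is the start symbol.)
GOTO(I, '+') = CLOSURE({ [A → αX.β] : [A → α.Xβ] ∈ I, X = '+' })

Items with dot before '+', with the dot advanced:
  [F → . + F] → [F → + . F]
Closure of the advanced items:
  [F → + . F] has the dot before F: add [F → . B C], [F → . + F]
  [F → . B C] has the dot before B: add [B → . S g S]
  [B → . S g S] has the dot before S: add [S → . +]

GOTO = { [B → . S g S], [F → + . F], [F → . + F], [F → . B C], [S → . +] }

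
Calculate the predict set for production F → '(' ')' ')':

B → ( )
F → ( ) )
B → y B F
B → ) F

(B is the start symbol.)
PREDICT(F → '(' ')' ')') = (FIRST(RHS) \ {ε}) ∪ (FOLLOW(F) if ε ∈ FIRST(RHS), i.e. RHS ⇒* ε)
FIRST('(' ')' ')') = { '(' }
ε ∉ FIRST('(' ')' ')'), so FOLLOW(F) is not added.
PREDICT(F → '(' ')' ')') = { '(' }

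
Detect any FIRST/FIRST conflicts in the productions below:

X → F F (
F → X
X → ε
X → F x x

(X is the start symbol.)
FIRST sets of the non-terminals at (or reachable through a nullable prefix from) the front of some alternative:
  FIRST(F) = { '(', 'x', ε }

Productions for X:
  X → F F (: FIRST = { '(', 'x' }
  X → ε: FIRST = { ε }
  X → F x x: FIRST = { '(', 'x' }
F has only one production, so no FIRST/FIRST conflict is possible there.

Conflict for X: X → F F ( and X → F x x
  Overlap: { '(', 'x' }

Answer: Yes. X → F F '(' / X → F x x on { '(', 'x' }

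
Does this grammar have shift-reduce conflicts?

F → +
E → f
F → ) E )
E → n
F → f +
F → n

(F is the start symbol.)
Augment with F' → F and build the canonical LR(0) collection (I0 = CLOSURE({[F' → . F]}), then GOTO on every symbol after a dot until no new states appear). It has 11 states:
  I0: { [F → . ) E )], [F → . +], [F → . f +], [F → . n], [F' → . F] }  — shift
  I1: { [E → . f], [E → . n], [F → ) . E )] }  — shift
  I2: { [F → + .] }  — reduce
  I3: { [F' → F .] }  — accept
  I4: { [F → f . +] }  — shift
  I5: { [F → n .] }  — reduce
  I6: { [F → f + .] }  — reduce
  I7: { [F → ) E . )] }  — shift
  I8: { [E → f .] }  — reduce
  I9: { [E → n .] }  — reduce
  I10: { [F → ) E ) .] }  — reduce

No state contains both a complete item and a shift item.

Answer: No shift-reduce conflicts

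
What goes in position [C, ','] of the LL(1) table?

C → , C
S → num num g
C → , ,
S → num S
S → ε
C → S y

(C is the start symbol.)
C → , C, C → , ,

To find M[C, ','], we find productions for C where ',' is in the predict set (PREDICT(N → α) = (FIRST(α) \ {ε}) ∪ (FOLLOW(N) if α ⇒* ε)).

Relevant sets:
  FIRST(S) = { 'num', ε }

C → , C: PREDICT = { ',' }
  ',' is in predict set, so this production goes in M[C, ',']
C → , ,: PREDICT = { ',' }
  ',' is in predict set, so this production goes in M[C, ',']
C → S y: PREDICT = { 'num', 'y' }

M[C, ','] = C → , C, C → , ,  (a multiply-defined cell — the grammar is not LL(1))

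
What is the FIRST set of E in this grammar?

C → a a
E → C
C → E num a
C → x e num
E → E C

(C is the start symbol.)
{ 'a', 'x' }

FIRST sets of the other non-terminals involved (by the same procedure, iterated to a fixed point):
  FIRST(C) = { 'a', 'x' }

From E → C:
  - C is a non-terminal: add FIRST(C) \ {ε} = { 'a', 'x' }
    C is not nullable, so stop
From E → E C:
  - E is the symbol being defined: contributes nothing new
    E is not nullable, so stop

Collecting: FIRST(E) = { 'a', 'x' }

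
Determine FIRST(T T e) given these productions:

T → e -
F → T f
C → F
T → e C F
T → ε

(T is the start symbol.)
{ 'e' }

FIRST sets of the non-terminals involved (from the grammar, by fixed-point iteration):
  FIRST(T) = { 'e', ε }

To compute FIRST(T T e), process the symbols left to right:
Symbol T is a non-terminal. Add FIRST(T) \ {ε} = { 'e' }
T is nullable (ε ∈ FIRST(T)), continue to the next symbol.
Symbol T is a non-terminal. Add FIRST(T) \ {ε} = { 'e' }
T is nullable (ε ∈ FIRST(T)), continue to the next symbol.
Symbol e is a terminal. Add 'e' and stop.
FIRST(T T e) = { 'e' }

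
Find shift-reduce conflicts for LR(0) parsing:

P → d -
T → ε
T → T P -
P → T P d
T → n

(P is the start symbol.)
Yes — I0: [T → .] vs [P → . d -]; I2: [T → .] vs [P → . d -]

Augment with P' → P and build the canonical LR(0) collection (I0 = CLOSURE({[P' → . P]}), then GOTO on every symbol after a dot until no new states appear). It has 9 states:
  I0: { [P → . T P d], [P → . d -], [P' → . P], [T → . T P -], [T → . n], [T → .] }  — shift, reduce
  I1: { [P' → P .] }  — accept
  I2: { [P → . T P d], [P → . d -], [P → T . P d], [T → . T P -], [T → . n], [T → .], [T → T . P -] }  — shift, reduce
  I3: { [P → d . -] }  — shift
  I4: { [T → n .] }  — reduce
  I5: { [P → d - .] }  — reduce
  I6: { [P → T P . d], [T → T P . -] }  — shift
  I7: { [T → T P - .] }  — reduce
  I8: { [P → T P d .] }  — reduce

I0 contains reduce item [T → .] and shift items [P → . d -], [T → . n] — shift-reduce conflict.
I2 contains reduce item [T → .] and shift items [P → . d -], [T → . n] — shift-reduce conflict.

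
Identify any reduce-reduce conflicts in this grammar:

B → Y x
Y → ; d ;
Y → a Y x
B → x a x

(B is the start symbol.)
Augment with B' → B and build the canonical LR(0) collection (I0 = CLOSURE({[B' → . B]}), then GOTO on every symbol after a dot until no new states appear). It has 13 states:
  I0: { [B → . Y x], [B → . x a x], [B' → . B], [Y → . ; d ;], [Y → . a Y x] }  — shift
  I1: { [Y → ; . d ;] }  — shift
  I2: { [B' → B .] }  — accept
  I3: { [B → Y . x] }  — shift
  I4: { [Y → . ; d ;], [Y → . a Y x], [Y → a . Y x] }  — shift
  I5: { [B → x . a x] }  — shift
  I6: { [B → x a . x] }  — shift
  I7: { [B → x a x .] }  — reduce
  I8: { [Y → a Y . x] }  — shift
  I9: { [Y → a Y x .] }  — reduce
  I10: { [B → Y x .] }  — reduce
  I11: { [Y → ; d . ;] }  — shift
  I12: { [Y → ; d ; .] }  — reduce

No state contains more than one complete item.

Answer: No reduce-reduce conflicts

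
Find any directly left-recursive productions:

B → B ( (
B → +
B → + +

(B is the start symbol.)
B → B ( (: LEFT RECURSIVE (starts with B)
B → +: starts with '+'
B → + +: starts with '+'

The grammar has direct left recursion on: B.

Answer: Yes, B is left-recursive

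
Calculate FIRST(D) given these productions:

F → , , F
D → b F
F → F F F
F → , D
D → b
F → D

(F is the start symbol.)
{ 'b' }

To compute FIRST(D), examine every production with D on the left-hand side, reading each right-hand side left to right until a non-nullable symbol is reached.

From D → b F:
  - b is a terminal: add 'b' and stop
From D → b:
  - b is a terminal: add 'b' and stop

Collecting: FIRST(D) = { 'b' }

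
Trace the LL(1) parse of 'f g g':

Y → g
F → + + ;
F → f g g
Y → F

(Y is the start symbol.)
LL(1) parsing maintains a stack (initially the start symbol over $) and the input. At each step: if the stack top is a terminal, match it against the current input token; if it is a non-terminal N, replace it with the RHS of M[N, lookahead] (the unique production whose predict set contains the lookahead).

Stack is shown with the top on the left.

Stack    Input    Action
------------------------
Y $      f g g $  output Y → F
F $      f g g $  output F → f g g
f g g $  f g g $  match 'f'
g g $    g g $    match 'g'
g $      g $      match 'g'
$        $        accept

The string is accepted.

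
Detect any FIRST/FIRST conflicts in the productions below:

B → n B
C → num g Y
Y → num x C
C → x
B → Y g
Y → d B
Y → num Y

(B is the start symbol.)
Yes. Y → num x C / Y → num Y on { 'num' }

FIRST sets of the non-terminals at (or reachable through a nullable prefix from) the front of some alternative:
  FIRST(Y) = { 'd', 'num' }

Productions for B:
  B → n B: FIRST = { 'n' }
  B → Y g: FIRST = { 'd', 'num' }
Productions for C:
  C → num g Y: FIRST = { 'num' }
  C → x: FIRST = { 'x' }
Productions for Y:
  Y → num x C: FIRST = { 'num' }
  Y → d B: FIRST = { 'd' }
  Y → num Y: FIRST = { 'num' }

Conflict for Y: Y → num x C and Y → num Y
  Overlap: { 'num' }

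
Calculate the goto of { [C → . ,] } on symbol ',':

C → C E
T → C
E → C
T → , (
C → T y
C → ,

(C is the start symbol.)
GOTO(I, ',') = CLOSURE({ [A → αX.β] : [A → α.Xβ] ∈ I, X = ',' })

Items with dot before ',', with the dot advanced:
  [C → . ,] → [C → , .]
Closure adds nothing (no advanced item has the dot before a non-terminal).

GOTO = { [C → , .] }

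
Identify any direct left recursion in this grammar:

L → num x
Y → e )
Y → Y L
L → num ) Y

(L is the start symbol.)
Yes, Y is left-recursive

L → num x: starts with num
Y → e ): starts with e
Y → Y L: LEFT RECURSIVE (starts with Y)
L → num ) Y: starts with num

The grammar has direct left recursion on: Y.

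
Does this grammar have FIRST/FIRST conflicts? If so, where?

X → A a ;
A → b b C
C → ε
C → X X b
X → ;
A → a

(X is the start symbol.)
FIRST sets of the non-terminals at (or reachable through a nullable prefix from) the front of some alternative:
  FIRST(A) = { 'a', 'b' }
  FIRST(X) = { ';', 'a', 'b' }

Productions for X:
  X → A a ;: FIRST = { 'a', 'b' }
  X → ;: FIRST = { ';' }
Productions for A:
  A → b b C: FIRST = { 'b' }
  A → a: FIRST = { 'a' }
Productions for C:
  C → ε: FIRST = { ε }
  C → X X b: FIRST = { ';', 'a', 'b' }

All alternatives of each non-terminal have pairwise disjoint FIRST sets.

Answer: No FIRST/FIRST conflicts.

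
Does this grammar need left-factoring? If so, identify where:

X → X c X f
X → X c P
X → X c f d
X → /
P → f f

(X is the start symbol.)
Left-factoring is needed when two productions for the same non-terminal
share a common prefix on the right-hand side.

Productions for X:
  X → X c X f
  X → X c P
  X → X c f d
  X → /

Found common prefix 'X c' in productions for X

Answer: Yes, X has productions with common prefix 'X c'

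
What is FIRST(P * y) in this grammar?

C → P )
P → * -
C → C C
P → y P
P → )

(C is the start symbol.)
FIRST sets of the non-terminals involved (from the grammar, by fixed-point iteration):
  FIRST(P) = { ')', '*', 'y' }

To compute FIRST(P * y), process the symbols left to right:
Symbol P is a non-terminal. Add FIRST(P) \ {ε} = { ')', '*', 'y' }
P is not nullable (ε ∉ FIRST(P)), so stop here.
FIRST(P * y) = { ')', '*', 'y' }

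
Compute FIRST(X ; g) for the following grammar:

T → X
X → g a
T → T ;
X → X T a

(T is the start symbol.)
{ 'g' }

FIRST sets of the non-terminals involved (from the grammar, by fixed-point iteration):
  FIRST(X) = { 'g' }

To compute FIRST(X ; g), process the symbols left to right:
Symbol X is a non-terminal. Add FIRST(X) \ {ε} = { 'g' }
X is not nullable (ε ∉ FIRST(X)), so stop here.
FIRST(X ; g) = { 'g' }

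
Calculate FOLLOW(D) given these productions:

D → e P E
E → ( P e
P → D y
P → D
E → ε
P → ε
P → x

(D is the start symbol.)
{ $, '(', 'e', 'y' }

D is the start symbol, so $ ∈ FOLLOW(D).
In P → D y: D is followed by y, add FIRST(y) \ {ε} = { 'y' }
In P → D: D is at the end, add FOLLOW(P)

The FOLLOW sets referred to above (computed the same way, to a fixed point):
  FOLLOW(P) = { $, '(', 'e', 'y' }

Taking the union: FOLLOW(D) = { $, '(', 'e', 'y' }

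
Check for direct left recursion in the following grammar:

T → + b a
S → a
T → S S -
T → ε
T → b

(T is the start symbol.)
No direct left recursion

Direct left recursion occurs when N → N α for some non-terminal N (the right-hand side begins with the left-hand side itself).

T → + b a: starts with '+'
S → a: starts with a
T → S S -: starts with S
T → ε: starts with ε
T → b: starts with b

No direct left recursion found.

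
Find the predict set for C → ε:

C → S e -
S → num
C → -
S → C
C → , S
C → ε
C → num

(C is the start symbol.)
{ $, 'e' }

PREDICT(C → ε) = (FIRST(RHS) \ {ε}) ∪ (FOLLOW(C) if ε ∈ FIRST(RHS), i.e. RHS ⇒* ε)
The right-hand side is ε (FIRST(ε) = { ε }), so the predict set is FOLLOW(C) = { $, 'e' }
PREDICT(C → ε) = { $, 'e' }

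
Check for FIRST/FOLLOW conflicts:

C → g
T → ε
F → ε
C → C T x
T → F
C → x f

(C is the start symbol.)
No FIRST/FOLLOW conflicts.

Nullable non-terminals: F, T.
FIRST sets used below: FIRST(F) = { ε }
F has a nullable alternative but only one production, so nothing to check.

T: nullable alternative(s) T → ε, T → F; FOLLOW(T) = { 'x' }
  T → ε: FIRST \ {ε} = { } — disjoint from FOLLOW(T)
  T → F: FIRST \ {ε} = { } — disjoint from FOLLOW(T)

C has no nullable alternative, so no FIRST/FOLLOW check is needed there.

No FIRST/FOLLOW conflicts found.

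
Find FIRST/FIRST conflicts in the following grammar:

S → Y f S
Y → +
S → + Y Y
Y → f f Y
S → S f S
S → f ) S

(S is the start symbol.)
A FIRST/FIRST conflict occurs when two productions N → α and N → β for the same non-terminal have FIRST(α) ∩ FIRST(β) ≠ ∅ (with ε ∈ FIRST of a nullable right-hand side, so two nullable alternatives also conflict).

FIRST sets of the non-terminals at (or reachable through a nullable prefix from) the front of some alternative:
  FIRST(Y) = { '+', 'f' }
  FIRST(S) = { '+', 'f' }

Productions for S:
  S → Y f S: FIRST = { '+', 'f' }
  S → + Y Y: FIRST = { '+' }
  S → S f S: FIRST = { '+', 'f' }
  S → f ) S: FIRST = { 'f' }
Productions for Y:
  Y → +: FIRST = { '+' }
  Y → f f Y: FIRST = { 'f' }

Conflict for S: S → Y f S and S → + Y Y
  Overlap: { '+' }
Conflict for S: S → Y f S and S → S f S
  Overlap: { '+', 'f' }
Conflict for S: S → Y f S and S → f ) S
  Overlap: { 'f' }
Conflict for S: S → + Y Y and S → S f S
  Overlap: { '+' }
Conflict for S: S → S f S and S → f ) S
  Overlap: { 'f' }

Answer: Yes. S → Y f S / S → '+' Y Y on { '+' }; S → Y f S / S → S f S on { '+', 'f' }; S → Y f S / S → f ')' S on { 'f' }; S → '+' Y Y / S → S f S on { '+' }; S → S f S / S → f ')' S on { 'f' }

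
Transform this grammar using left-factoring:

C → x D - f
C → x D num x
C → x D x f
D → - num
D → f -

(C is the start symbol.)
Left-factoring transforms A → αβ₁ | αβ₂ into A → αA' and A' → β₁ | β₂
(α is the longest common prefix among the alternatives). Repeat until
no nonterminal has two alternatives with a common prefix.

Round 1: C has alternatives sharing prefix 'x D'. Introduce C': C → x D C'
  Add: C' → - f
  Add: C' → num x
  Add: C' → x f

No remaining common prefixes — done.

Resulting grammar:
C → x D C'
C' → - f
C' → num x
C' → x f
D → - num
D → f -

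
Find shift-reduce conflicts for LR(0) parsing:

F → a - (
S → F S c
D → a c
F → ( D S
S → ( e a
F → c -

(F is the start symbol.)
No shift-reduce conflicts

Augment with F' → F and build the canonical LR(0) collection (I0 = CLOSURE({[F' → . F]}), then GOTO on every symbol after a dot until no new states appear). It has 18 states:
  I0: { [F → . ( D S], [F → . a - (], [F → . c -], [F' → . F] }  — shift
  I1: { [D → . a c], [F → ( . D S] }  — shift
  I2: { [F' → F .] }  — accept
  I3: { [F → a . - (] }  — shift
  I4: { [F → c . -] }  — shift
  I5: { [F → c - .] }  — reduce
  I6: { [F → a - . (] }  — shift
  I7: { [F → a - ( .] }  — reduce
  I8: { [F → ( D . S], [F → . ( D S], [F → . a - (], [F → . c -], [S → . ( e a], [S → . F S c] }  — shift
  I9: { [D → a . c] }  — shift
  I10: { [D → a c .] }  — reduce
  I11: { [D → . a c], [F → ( . D S], [S → ( . e a] }  — shift
  I12: { [F → . ( D S], [F → . a - (], [F → . c -], [S → . ( e a], [S → . F S c], [S → F . S c] }  — shift
  I13: { [F → ( D S .] }  — reduce
  I14: { [S → F S . c] }  — shift
  I15: { [S → F S c .] }  — reduce
  I16: { [S → ( e . a] }  — shift
  I17: { [S → ( e a .] }  — reduce

No state contains both a complete item and a shift item.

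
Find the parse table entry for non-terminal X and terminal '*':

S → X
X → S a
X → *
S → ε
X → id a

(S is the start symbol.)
To find M[X, '*'], we find productions for X where '*' is in the predict set (PREDICT(N → α) = (FIRST(α) \ {ε}) ∪ (FOLLOW(N) if α ⇒* ε)).

Relevant sets:
  FIRST(S) = { '*', 'a', 'id', ε }

X → S a: PREDICT = { '*', 'a', 'id' }
  '*' is in predict set, so this production goes in M[X, '*']
X → *: PREDICT = { '*' }
  '*' is in predict set, so this production goes in M[X, '*']
X → id a: PREDICT = { 'id' }

M[X, '*'] = X → S a, X → *  (a multiply-defined cell — the grammar is not LL(1))

Answer: X → S a, X → *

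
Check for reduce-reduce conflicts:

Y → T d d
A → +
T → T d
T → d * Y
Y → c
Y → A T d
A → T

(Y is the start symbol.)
Augment with Y' → Y and build the canonical LR(0) collection (I0 = CLOSURE({[Y' → . Y]}), then GOTO on every symbol after a dot until no new states appear). It has 13 states:
  I0: { [A → . +], [A → . T], [T → . T d], [T → . d * Y], [Y → . A T d], [Y → . T d d], [Y → . c], [Y' → . Y] }  — shift
  I1: { [A → + .] }  — reduce
  I2: { [T → . T d], [T → . d * Y], [Y → A . T d] }  — shift
  I3: { [A → T .], [T → T . d], [Y → T . d d] }  — shift, reduce
  I4: { [Y' → Y .] }  — accept
  I5: { [Y → c .] }  — reduce
  I6: { [T → d . * Y] }  — shift
  I7: { [A → . +], [A → . T], [T → . T d], [T → . d * Y], [T → d * . Y], [Y → . A T d], [Y → . T d d], [Y → . c] }  — shift
  I8: { [T → d * Y .] }  — reduce
  I9: { [T → T d .], [Y → T d . d] }  — shift, reduce
  I10: { [Y → T d d .] }  — reduce
  I11: { [T → T . d], [Y → A T . d] }  — shift
  I12: { [T → T d .], [Y → A T d .] }  — 2 reduces

I12 contains complete items [T → T d .], [Y → A T d .] — reduce-reduce conflict.

Answer: Yes — I12: [T → T d .] vs [Y → A T d .]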